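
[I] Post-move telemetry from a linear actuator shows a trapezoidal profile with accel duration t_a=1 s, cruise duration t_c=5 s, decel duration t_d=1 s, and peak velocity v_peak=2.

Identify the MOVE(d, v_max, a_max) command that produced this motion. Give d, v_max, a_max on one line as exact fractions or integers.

d=12 v_max=2 a_max=2

a_max = 2/1 = 2
d_a = ½·2·1 = 1; d_c = 2·5 = 10
d = 2·1 + 10 = 12
t_c = 5 > 0 so v_max = 2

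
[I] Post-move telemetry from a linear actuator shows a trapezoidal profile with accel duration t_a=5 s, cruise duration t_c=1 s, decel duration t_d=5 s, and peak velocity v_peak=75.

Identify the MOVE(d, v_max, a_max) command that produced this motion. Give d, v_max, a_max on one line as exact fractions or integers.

d=450 v_max=75 a_max=15

a_max = 75/5 = 15
d_a = ½·75·5 = 375/2; d_c = 75·1 = 75
d = 2·375/2 + 75 = 450
t_c = 1 > 0 so v_max = 75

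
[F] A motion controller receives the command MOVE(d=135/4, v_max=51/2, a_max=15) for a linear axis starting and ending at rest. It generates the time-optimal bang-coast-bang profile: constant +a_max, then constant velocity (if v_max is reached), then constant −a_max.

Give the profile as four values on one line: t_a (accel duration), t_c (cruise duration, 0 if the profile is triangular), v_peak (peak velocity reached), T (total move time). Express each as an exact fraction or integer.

v_max²/a_max = (51/2)²/15 = 867/20
135/4 < 867/20 → triangular
v_peak = √(135/4·15) = √(2025/4) = 45/2
t_a = (45/2)/15 = 3/2; t_c = 0
T = 2·3/2 = 3

t_a=3/2 t_c=0 v_peak=45/2 T=3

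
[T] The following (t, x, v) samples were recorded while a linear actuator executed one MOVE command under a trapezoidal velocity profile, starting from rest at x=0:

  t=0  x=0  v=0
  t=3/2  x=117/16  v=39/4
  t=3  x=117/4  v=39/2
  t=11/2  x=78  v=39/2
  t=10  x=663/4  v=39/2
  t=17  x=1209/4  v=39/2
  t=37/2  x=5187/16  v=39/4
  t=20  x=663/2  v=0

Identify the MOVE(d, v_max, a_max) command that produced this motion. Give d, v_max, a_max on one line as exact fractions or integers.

final state: t=20, x=663/2, v=0 → d = 663/2
a_max = (39/4−0)/(3/2−0) = 13/2
max v = 39/2 over t∈[3,17] → v_max = 39/2
check: 39/2·(3+14) = 663/2 ✓

d=663/2 v_max=39/2 a_max=13/2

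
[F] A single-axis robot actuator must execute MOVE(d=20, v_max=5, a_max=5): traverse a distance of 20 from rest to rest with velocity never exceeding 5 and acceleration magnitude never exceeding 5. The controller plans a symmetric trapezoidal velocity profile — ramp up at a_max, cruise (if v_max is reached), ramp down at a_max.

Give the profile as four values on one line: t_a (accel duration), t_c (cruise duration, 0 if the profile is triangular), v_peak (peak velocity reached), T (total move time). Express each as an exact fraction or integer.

v_max²/a_max = 5²/5 = 5
20 ≥ 5 ⇒ cruise phase
t_a = 5/5 = 1; v_peak = 5
d_cruise = 20 − 5 = 15; t_c = 15/5 = 3
T = 2·1 + 3 = 5

t_a=1 t_c=3 v_peak=5 T=5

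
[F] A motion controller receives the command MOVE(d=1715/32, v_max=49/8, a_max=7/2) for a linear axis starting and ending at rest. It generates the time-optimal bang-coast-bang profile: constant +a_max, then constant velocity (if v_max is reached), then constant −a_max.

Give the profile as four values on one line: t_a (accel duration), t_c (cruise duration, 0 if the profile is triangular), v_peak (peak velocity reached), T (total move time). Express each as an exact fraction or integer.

t_a=7/4 t_c=7 v_peak=49/8 T=21/2

vₘ²/aₘ = (49/8)²/(7/2) = 343/32
1715/32 ≥ 343/32 ⇒ cruise phase
t_a = (49/8)/(7/2) = 7/4; v_peak = 49/8
d_cruise = 1715/32 − 343/32 = 343/8; t_c = (343/8)/(49/8) = 7
T = 2·7/4 + 7 = 21/2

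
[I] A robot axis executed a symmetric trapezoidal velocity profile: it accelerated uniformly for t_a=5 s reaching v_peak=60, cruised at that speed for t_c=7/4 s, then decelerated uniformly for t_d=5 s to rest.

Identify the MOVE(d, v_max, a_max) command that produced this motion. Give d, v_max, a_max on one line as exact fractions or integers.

d=405 v_max=60 a_max=12

a_max = 60/5 = 12
d_a = ½·60·5 = 150; d_c = 60·7/4 = 105
d = 2·150 + 105 = 405
t_c = 7/4 > 0 ⇒ limit active, v_max = 60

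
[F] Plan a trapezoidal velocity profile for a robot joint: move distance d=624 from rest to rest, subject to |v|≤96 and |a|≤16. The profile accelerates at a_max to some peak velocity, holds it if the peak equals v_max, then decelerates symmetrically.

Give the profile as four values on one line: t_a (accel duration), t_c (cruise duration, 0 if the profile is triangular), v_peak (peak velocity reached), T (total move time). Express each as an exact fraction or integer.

vₘ²/aₘ = 96²/16 = 576
624 ≥ 576 so v_max reached
t_a = 96/16 = 6; v_peak = 96
d_cruise = 624 − 576 = 48; t_c = 48/96 = 1/2
T = 2·6 + 1/2 = 25/2

t_a=6 t_c=1/2 v_peak=96 T=25/2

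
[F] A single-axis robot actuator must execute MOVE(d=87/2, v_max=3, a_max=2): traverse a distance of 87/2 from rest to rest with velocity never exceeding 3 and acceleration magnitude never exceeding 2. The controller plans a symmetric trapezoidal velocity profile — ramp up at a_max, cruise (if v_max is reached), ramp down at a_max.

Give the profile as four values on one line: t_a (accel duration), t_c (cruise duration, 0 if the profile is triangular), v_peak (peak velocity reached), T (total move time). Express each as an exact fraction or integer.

t_a=3/2 t_c=13 v_peak=3 T=16

v_max²/a_max = 3²/2 = 9/2
87/2 ≥ 9/2 → trapezoidal
t_a = 3/2; v_peak = 3
d_cruise = 87/2 − 9/2 = 39; t_c = 39/3 = 13
T = 2·3/2 + 13 = 16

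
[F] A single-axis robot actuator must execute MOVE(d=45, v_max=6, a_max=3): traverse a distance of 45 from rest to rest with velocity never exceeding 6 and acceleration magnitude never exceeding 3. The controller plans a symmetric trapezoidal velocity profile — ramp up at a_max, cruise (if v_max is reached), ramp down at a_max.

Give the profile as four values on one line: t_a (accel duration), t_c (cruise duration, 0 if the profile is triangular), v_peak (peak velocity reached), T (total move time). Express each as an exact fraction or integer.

v_max²/a_max = 6²/3 = 12
45 ≥ 12 → trapezoidal
t_a = 6/3 = 2; v_peak = 6
d_cruise = 45 − 12 = 33; t_c = 33/6 = 11/2
T = 2·2 + 11/2 = 19/2

t_a=2 t_c=11/2 v_peak=6 T=19/2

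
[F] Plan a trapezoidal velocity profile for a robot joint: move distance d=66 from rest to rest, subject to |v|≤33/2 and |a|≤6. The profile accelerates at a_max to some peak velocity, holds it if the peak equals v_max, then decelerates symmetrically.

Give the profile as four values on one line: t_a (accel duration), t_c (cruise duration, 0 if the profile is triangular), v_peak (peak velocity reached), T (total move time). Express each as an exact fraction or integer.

v_max²/a_max = (33/2)²/6 = 363/8
66 ≥ 363/8 → trapezoidal
t_a = (33/2)/6 = 11/4; v_peak = 33/2
d_cruise = 66 − 363/8 = 165/8; t_c = (165/8)/(33/2) = 5/4
T = 2·11/4 + 5/4 = 27/4

t_a=11/4 t_c=5/4 v_peak=33/2 T=27/4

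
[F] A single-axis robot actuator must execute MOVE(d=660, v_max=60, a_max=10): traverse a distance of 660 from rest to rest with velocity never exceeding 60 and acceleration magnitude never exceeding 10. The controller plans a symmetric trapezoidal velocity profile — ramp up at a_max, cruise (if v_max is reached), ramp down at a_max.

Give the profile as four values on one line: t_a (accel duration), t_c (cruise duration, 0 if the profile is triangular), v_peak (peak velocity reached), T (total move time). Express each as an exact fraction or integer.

t_a=6 t_c=5 v_peak=60 T=17

(v_max)²/a_max = 60²/10 = 360
660 ≥ 360 ⇒ cruise phase
t_a = 60/10 = 6; v_peak = 60
d_cruise = 660 − 360 = 300; t_c = 300/60 = 5
T = 2·6 + 5 = 17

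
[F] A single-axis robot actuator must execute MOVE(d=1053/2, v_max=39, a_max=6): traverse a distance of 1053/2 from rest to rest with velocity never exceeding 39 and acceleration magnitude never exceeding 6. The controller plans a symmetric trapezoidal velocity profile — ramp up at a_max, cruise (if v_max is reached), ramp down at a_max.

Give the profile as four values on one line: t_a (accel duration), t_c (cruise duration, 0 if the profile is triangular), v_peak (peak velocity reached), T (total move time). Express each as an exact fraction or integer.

vₘ²/aₘ = 39²/6 = 507/2
1053/2 ≥ 507/2 → trapezoidal
t_a = 39/6 = 13/2; v_peak = 39
d_cruise = 1053/2 − 507/2 = 273; t_c = 273/39 = 7
T = 2·13/2 + 7 = 20

t_a=13/2 t_c=7 v_peak=39 T=20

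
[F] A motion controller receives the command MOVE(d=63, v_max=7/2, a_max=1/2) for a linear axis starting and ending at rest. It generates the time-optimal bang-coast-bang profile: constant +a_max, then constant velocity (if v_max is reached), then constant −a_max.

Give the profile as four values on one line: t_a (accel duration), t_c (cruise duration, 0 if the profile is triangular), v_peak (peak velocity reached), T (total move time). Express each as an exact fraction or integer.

(v_max)²/a_max = (7/2)²/(1/2) = 49/2
63 ≥ 49/2 → trapezoidal
t_a = (7/2)/(1/2) = 7; v_peak = 7/2
d_cruise = 63 − 49/2 = 77/2; t_c = (77/2)/(7/2) = 11
T = 2·7 + 11 = 25

t_a=7 t_c=11 v_peak=7/2 T=25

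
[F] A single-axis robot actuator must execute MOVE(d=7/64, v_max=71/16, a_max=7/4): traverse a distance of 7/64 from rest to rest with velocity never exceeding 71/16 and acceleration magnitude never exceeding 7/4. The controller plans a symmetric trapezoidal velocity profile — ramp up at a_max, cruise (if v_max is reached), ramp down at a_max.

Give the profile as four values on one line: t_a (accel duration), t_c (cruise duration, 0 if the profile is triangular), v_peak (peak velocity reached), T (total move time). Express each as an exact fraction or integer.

t_a=1/4 t_c=0 v_peak=7/16 T=1/2

v_max²/a_max = (71/16)²/(7/4) = 5041/448
7/64 < 5041/448 so t_c = 0
v_peak = √(7/64·7/4) = √(49/256) = 7/16
t_a = (7/16)/(7/4) = 1/4; t_c = 0
T = 2·1/4 = 1/2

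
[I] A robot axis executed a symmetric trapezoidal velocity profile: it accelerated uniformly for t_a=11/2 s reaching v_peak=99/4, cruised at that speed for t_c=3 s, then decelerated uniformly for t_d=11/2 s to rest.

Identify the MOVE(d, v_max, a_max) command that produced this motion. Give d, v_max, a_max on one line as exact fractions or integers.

a_max = (99/4)/(11/2) = 9/2
d_a = ½·99/4·11/2 = 1089/16; d_c = 99/4·3 = 297/4
d = 2·1089/16 + 297/4 = 1683/8
t_c = 3 > 0 ⇒ limit active, v_max = 99/4

d=1683/8 v_max=99/4 a_max=9/2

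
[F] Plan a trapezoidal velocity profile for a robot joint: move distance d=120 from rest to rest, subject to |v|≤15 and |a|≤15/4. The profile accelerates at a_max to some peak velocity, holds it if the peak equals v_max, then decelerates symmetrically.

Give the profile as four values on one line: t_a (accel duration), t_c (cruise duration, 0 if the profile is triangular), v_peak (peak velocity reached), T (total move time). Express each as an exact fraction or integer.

t_a=4 t_c=4 v_peak=15 T=12

(v_max)²/a_max = 15²/(15/4) = 60
120 ≥ 60 → trapezoidal
t_a = 15/(15/4) = 4; v_peak = 15
d_cruise = 120 − 60 = 60; t_c = 60/15 = 4
T = 2·4 + 4 = 12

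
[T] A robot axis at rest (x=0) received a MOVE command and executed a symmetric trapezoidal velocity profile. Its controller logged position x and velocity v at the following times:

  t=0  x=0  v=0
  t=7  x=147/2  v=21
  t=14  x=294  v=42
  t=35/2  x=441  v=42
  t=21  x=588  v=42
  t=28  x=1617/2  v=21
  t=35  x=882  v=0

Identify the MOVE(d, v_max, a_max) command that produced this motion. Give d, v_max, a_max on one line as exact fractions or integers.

final state: t=35, x=882, v=0 → d = 882
a_max = (21−0)/(7−0) = 3
max v = 42 over t∈[14,21] → v_max = 42
check: 42·(14+7) = 882 ✓

d=882 v_max=42 a_max=3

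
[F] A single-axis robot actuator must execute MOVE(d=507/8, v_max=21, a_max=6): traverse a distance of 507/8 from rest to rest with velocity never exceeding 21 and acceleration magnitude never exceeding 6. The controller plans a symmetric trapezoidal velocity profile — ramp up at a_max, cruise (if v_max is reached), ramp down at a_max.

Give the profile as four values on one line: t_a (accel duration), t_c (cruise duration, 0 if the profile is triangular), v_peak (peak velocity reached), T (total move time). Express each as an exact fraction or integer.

t_a=13/4 t_c=0 v_peak=39/2 T=13/2

(v_max)²/a_max = 21²/6 = 147/2
507/8 < 147/2 ⇒ no cruise
v_peak = √(507/8·6) = √(1521/4) = 39/2
t_a = (39/2)/6 = 13/4; t_c = 0
T = 2·13/4 = 13/2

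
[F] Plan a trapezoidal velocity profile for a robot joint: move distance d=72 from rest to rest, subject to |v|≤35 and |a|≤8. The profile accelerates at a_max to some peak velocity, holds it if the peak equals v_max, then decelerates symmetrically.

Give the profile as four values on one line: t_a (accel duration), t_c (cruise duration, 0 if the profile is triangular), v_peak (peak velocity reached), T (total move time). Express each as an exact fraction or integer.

(v_max)²/a_max = 35²/8 = 1225/8
72 < 1225/8 → triangular
v_peak = √(72·8) = √576 = 24
t_a = 24/8 = 3; t_c = 0
T = 2·3 = 6

t_a=3 t_c=0 v_peak=24 T=6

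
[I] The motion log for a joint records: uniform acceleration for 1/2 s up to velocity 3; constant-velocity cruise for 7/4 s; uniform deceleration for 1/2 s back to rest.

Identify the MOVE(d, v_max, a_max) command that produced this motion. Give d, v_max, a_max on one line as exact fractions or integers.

a_max = 3/(1/2) = 6
d_a = ½·3·1/2 = 3/4; d_c = 3·7/4 = 21/4
d = 2·3/4 + 21/4 = 27/4
t_c = 7/4 > 0 ⇒ limit active, v_max = 3

d=27/4 v_max=3 a_max=6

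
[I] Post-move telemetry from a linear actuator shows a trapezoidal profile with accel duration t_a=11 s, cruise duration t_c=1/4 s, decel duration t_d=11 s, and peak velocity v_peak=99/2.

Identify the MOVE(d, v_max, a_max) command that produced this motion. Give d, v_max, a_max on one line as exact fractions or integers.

d=4455/8 v_max=99/2 a_max=9/2

a_max = (99/2)/11 = 9/2
d_a = ½·99/2·11 = 1089/4; d_c = 99/2·1/4 = 99/8
d = 2·1089/4 + 99/8 = 4455/8
t_c = 1/4 > 0 → v_max = v_peak = 99/2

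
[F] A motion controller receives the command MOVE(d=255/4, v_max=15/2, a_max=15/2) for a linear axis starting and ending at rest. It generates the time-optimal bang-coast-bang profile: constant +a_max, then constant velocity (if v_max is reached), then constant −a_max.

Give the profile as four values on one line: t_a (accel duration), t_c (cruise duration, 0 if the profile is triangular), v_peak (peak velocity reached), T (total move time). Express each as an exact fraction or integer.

t_a=1 t_c=15/2 v_peak=15/2 T=19/2

(v_max)²/a_max = (15/2)²/(15/2) = 15/2
255/4 ≥ 15/2 → trapezoidal
t_a = (15/2)/(15/2) = 1; v_peak = 15/2
d_cruise = 255/4 − 15/2 = 225/4; t_c = (225/4)/(15/2) = 15/2
T = 2·1 + 15/2 = 19/2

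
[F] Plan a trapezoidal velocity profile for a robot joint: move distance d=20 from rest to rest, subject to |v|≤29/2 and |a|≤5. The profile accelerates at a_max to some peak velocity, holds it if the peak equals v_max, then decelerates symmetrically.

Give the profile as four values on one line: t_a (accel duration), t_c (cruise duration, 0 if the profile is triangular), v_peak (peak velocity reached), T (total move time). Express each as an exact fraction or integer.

t_a=2 t_c=0 v_peak=10 T=4

v_max²/a_max = (29/2)²/5 = 841/20
20 < 841/20 ⇒ no cruise
v_peak = √(20·5) = √100 = 10
t_a = 10/5 = 2; t_c = 0
T = 2·2 = 4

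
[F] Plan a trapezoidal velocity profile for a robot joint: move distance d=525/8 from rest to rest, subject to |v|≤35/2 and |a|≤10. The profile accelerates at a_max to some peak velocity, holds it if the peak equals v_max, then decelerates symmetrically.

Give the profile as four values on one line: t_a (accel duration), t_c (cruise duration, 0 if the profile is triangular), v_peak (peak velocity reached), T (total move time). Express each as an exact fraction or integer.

vₘ²/aₘ = (35/2)²/10 = 245/8
525/8 ≥ 245/8 so v_max reached
t_a = (35/2)/10 = 7/4; v_peak = 35/2
d_cruise = 525/8 − 245/8 = 35; t_c = 35/(35/2) = 2
T = 2·7/4 + 2 = 11/2

t_a=7/4 t_c=2 v_peak=35/2 T=11/2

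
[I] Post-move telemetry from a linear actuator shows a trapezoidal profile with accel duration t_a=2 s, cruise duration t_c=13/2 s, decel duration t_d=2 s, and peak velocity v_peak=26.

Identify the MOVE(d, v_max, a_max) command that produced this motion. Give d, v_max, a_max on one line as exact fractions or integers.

d=221 v_max=26 a_max=13

a_max = 26/2 = 13
d_a = ½·26·2 = 26; d_c = 26·13/2 = 169
d = 2·26 + 169 = 221
t_c = 13/2 > 0 ⇒ limit active, v_max = 26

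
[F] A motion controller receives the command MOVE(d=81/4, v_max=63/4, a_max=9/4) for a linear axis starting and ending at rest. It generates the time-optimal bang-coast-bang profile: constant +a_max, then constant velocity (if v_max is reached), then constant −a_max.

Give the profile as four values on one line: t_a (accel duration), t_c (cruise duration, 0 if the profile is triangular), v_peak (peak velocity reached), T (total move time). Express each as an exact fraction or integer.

vₘ²/aₘ = (63/4)²/(9/4) = 441/4
81/4 < 441/4 so t_c = 0
v_peak = √(81/4·9/4) = √(729/16) = 27/4
t_a = (27/4)/(9/4) = 3; t_c = 0
T = 2·3 = 6

t_a=3 t_c=0 v_peak=27/4 T=6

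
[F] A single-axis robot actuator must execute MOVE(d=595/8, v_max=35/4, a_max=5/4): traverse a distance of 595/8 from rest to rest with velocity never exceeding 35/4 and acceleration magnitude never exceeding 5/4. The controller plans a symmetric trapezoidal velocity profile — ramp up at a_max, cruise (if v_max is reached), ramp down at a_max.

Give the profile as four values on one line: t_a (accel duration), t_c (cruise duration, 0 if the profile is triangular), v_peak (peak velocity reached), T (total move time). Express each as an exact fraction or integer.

vₘ²/aₘ = (35/4)²/(5/4) = 245/4
595/8 ≥ 245/4 → trapezoidal
t_a = (35/4)/(5/4) = 7; v_peak = 35/4
d_cruise = 595/8 − 245/4 = 105/8; t_c = (105/8)/(35/4) = 3/2
T = 2·7 + 3/2 = 31/2

t_a=7 t_c=3/2 v_peak=35/4 T=31/2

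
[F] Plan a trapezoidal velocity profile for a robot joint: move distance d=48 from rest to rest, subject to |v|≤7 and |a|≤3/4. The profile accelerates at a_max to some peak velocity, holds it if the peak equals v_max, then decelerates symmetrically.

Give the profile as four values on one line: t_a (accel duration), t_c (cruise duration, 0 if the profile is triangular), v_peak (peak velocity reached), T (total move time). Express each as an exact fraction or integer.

t_a=8 t_c=0 v_peak=6 T=16

(v_max)²/a_max = 7²/(3/4) = 196/3
48 < 196/3 ⇒ no cruise
v_peak = √(48·3/4) = √36 = 6
t_a = 6/(3/4) = 8; t_c = 0
T = 2·8 = 16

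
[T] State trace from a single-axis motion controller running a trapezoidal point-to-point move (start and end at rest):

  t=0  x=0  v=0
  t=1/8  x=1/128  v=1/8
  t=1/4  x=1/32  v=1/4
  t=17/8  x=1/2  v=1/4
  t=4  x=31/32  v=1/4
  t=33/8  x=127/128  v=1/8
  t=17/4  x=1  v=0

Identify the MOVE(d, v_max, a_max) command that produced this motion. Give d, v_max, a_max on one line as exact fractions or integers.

d=1 v_max=1/4 a_max=1

final state: t=17/4, x=1, v=0 → d = 1
a_max = (1/8−0)/(1/8−0) = 1
max v = 1/4 over t∈[1/4,4] → v_max = 1/4
check: 1/4·(1/4+15/4) = 1 ✓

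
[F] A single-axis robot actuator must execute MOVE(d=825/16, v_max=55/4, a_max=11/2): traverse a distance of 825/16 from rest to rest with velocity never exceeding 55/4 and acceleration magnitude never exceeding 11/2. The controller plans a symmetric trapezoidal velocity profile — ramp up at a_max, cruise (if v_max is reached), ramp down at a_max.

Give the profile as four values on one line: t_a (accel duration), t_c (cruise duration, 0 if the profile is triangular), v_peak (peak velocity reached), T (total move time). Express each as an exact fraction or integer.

vₘ²/aₘ = (55/4)²/(11/2) = 275/8
825/16 ≥ 275/8 ⇒ cruise phase
t_a = (55/4)/(11/2) = 5/2; v_peak = 55/4
d_cruise = 825/16 − 275/8 = 275/16; t_c = (275/16)/(55/4) = 5/4
T = 2·5/2 + 5/4 = 25/4

t_a=5/2 t_c=5/4 v_peak=55/4 T=25/4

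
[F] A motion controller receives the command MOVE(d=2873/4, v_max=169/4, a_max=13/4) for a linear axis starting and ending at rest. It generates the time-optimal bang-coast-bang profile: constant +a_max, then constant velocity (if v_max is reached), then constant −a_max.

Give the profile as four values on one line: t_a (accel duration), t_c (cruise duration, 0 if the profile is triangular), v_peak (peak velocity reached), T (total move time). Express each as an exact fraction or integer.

t_a=13 t_c=4 v_peak=169/4 T=30

vₘ²/aₘ = (169/4)²/(13/4) = 2197/4
2873/4 ≥ 2197/4 ⇒ cruise phase
t_a = (169/4)/(13/4) = 13; v_peak = 169/4
d_cruise = 2873/4 − 2197/4 = 169; t_c = 169/(169/4) = 4
T = 2·13 + 4 = 30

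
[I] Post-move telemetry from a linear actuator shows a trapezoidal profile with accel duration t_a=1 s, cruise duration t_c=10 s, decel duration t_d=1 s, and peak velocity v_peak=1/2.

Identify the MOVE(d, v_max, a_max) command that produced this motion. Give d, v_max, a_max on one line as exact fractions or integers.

a_max = (1/2)/1 = 1/2
d_a = ½·1/2·1 = 1/4; d_c = 1/2·10 = 5
d = 2·1/4 + 5 = 11/2
t_c = 10 > 0 so v_max = 1/2

d=11/2 v_max=1/2 a_max=1/2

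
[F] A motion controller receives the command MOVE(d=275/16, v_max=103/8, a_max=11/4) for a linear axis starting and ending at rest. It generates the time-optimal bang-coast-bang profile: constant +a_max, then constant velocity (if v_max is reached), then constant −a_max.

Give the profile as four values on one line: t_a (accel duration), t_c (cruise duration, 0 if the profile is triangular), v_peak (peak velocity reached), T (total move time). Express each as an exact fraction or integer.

(v_max)²/a_max = (103/8)²/(11/4) = 10609/176
275/16 < 10609/176 so t_c = 0
v_peak = √(275/16·11/4) = √(3025/64) = 55/8
t_a = (55/8)/(11/4) = 5/2; t_c = 0
T = 2·5/2 = 5

t_a=5/2 t_c=0 v_peak=55/8 T=5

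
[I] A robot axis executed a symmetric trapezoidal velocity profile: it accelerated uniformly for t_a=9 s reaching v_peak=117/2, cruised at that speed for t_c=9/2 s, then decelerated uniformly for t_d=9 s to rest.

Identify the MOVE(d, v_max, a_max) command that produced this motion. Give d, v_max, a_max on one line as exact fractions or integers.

d=3159/4 v_max=117/2 a_max=13/2

a_max = (117/2)/9 = 13/2
d_a = ½·117/2·9 = 1053/4; d_c = 117/2·9/2 = 1053/4
d = 2·1053/4 + 1053/4 = 3159/4
t_c = 9/2 > 0 so v_max = 117/2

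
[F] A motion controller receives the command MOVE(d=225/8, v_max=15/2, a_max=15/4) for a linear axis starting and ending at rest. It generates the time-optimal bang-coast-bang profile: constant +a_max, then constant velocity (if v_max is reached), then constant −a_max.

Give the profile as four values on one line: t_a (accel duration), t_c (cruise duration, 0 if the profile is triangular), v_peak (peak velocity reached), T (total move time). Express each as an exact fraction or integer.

(v_max)²/a_max = (15/2)²/(15/4) = 15
225/8 ≥ 15 → trapezoidal
t_a = (15/2)/(15/4) = 2; v_peak = 15/2
d_cruise = 225/8 − 15 = 105/8; t_c = (105/8)/(15/2) = 7/4
T = 2·2 + 7/4 = 23/4

t_a=2 t_c=7/4 v_peak=15/2 T=23/4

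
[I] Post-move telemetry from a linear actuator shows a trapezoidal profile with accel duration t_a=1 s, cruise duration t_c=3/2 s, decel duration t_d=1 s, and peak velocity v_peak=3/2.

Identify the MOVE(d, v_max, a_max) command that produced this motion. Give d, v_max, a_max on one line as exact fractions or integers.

d=15/4 v_max=3/2 a_max=3/2

a_max = (3/2)/1 = 3/2
d_a = ½·3/2·1 = 3/4; d_c = 3/2·3/2 = 9/4
d = 2·3/4 + 9/4 = 15/4
t_c = 3/2 > 0 ⇒ limit active, v_max = 3/2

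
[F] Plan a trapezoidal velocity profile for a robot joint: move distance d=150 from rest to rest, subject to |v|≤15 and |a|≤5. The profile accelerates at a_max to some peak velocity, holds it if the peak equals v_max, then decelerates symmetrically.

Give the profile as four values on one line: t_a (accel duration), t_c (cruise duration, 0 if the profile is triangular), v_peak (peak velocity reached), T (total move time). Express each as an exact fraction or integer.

vₘ²/aₘ = 15²/5 = 45
150 ≥ 45 so v_max reached
t_a = 15/5 = 3; v_peak = 15
d_cruise = 150 − 45 = 105; t_c = 105/15 = 7
T = 2·3 + 7 = 13

t_a=3 t_c=7 v_peak=15 T=13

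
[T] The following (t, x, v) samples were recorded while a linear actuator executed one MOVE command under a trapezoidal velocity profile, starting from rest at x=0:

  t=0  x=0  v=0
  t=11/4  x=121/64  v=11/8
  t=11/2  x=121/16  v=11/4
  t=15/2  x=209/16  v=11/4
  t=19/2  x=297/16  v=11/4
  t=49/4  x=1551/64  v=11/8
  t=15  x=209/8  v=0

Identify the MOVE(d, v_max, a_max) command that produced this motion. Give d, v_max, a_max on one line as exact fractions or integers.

final state: t=15, x=209/8, v=0 → d = 209/8
a_max = (11/8−0)/(11/4−0) = 1/2
max v = 11/4 over t∈[11/2,19/2] → v_max = 11/4
check: 11/4·(11/2+4) = 209/8 ✓

d=209/8 v_max=11/4 a_max=1/2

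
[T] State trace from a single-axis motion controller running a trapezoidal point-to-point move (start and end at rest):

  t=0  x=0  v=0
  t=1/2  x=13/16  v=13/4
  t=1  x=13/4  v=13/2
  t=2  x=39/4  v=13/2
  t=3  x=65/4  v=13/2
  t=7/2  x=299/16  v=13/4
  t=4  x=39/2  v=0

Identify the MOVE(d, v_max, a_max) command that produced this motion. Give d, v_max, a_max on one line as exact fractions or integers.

d=39/2 v_max=13/2 a_max=13/2

final state: t=4, x=39/2, v=0 → d = 39/2
a_max = (13/4−0)/(1/2−0) = 13/2
max v = 13/2 over t∈[1,3] → v_max = 13/2
check: 13/2·(1+2) = 39/2 ✓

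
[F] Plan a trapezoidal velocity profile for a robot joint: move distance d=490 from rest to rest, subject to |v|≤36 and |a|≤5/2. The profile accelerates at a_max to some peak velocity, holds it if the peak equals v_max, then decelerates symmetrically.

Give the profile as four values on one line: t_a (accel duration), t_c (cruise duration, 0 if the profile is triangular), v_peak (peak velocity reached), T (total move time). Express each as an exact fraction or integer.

vₘ²/aₘ = 36²/(5/2) = 2592/5
490 < 2592/5 → triangular
v_peak = √(490·5/2) = √1225 = 35
t_a = 35/(5/2) = 14; t_c = 0
T = 2·14 = 28

t_a=14 t_c=0 v_peak=35 T=28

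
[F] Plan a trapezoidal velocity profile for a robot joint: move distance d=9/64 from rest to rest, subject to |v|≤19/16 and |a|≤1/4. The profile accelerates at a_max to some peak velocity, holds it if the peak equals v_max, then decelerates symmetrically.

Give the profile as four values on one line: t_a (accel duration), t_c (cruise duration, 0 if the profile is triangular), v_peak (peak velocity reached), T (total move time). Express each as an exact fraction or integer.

t_a=3/4 t_c=0 v_peak=3/16 T=3/2

v_max²/a_max = (19/16)²/(1/4) = 361/64
9/64 < 361/64 so t_c = 0
v_peak = √(9/64·1/4) = √(9/256) = 3/16
t_a = (3/16)/(1/4) = 3/4; t_c = 0
T = 2·3/4 = 3/2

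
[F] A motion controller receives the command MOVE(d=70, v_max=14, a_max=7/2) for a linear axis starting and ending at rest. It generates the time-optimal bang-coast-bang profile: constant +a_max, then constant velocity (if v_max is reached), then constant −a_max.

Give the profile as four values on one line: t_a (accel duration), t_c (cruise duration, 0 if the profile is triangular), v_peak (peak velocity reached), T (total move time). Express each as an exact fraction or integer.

t_a=4 t_c=1 v_peak=14 T=9

(v_max)²/a_max = 14²/(7/2) = 56
70 ≥ 56 ⇒ cruise phase
t_a = 14/(7/2) = 4; v_peak = 14
d_cruise = 70 − 56 = 14; t_c = 14/14 = 1
T = 2·4 + 1 = 9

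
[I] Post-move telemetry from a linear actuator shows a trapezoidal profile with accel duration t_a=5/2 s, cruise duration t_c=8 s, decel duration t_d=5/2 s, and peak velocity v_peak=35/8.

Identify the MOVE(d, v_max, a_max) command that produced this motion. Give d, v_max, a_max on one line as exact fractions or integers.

d=735/16 v_max=35/8 a_max=7/4

a_max = (35/8)/(5/2) = 7/4
d_a = ½·35/8·5/2 = 175/32; d_c = 35/8·8 = 35
d = 2·175/32 + 35 = 735/16
t_c = 8 > 0 → v_max = v_peak = 35/8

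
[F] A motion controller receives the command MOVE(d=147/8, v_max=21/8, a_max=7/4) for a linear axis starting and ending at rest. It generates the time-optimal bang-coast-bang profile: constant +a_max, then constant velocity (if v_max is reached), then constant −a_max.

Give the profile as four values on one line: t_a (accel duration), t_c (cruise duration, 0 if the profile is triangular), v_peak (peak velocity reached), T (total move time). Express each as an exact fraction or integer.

(v_max)²/a_max = (21/8)²/(7/4) = 63/16
147/8 ≥ 63/16 so v_max reached
t_a = (21/8)/(7/4) = 3/2; v_peak = 21/8
d_cruise = 147/8 − 63/16 = 231/16; t_c = (231/16)/(21/8) = 11/2
T = 2·3/2 + 11/2 = 17/2

t_a=3/2 t_c=11/2 v_peak=21/8 T=17/2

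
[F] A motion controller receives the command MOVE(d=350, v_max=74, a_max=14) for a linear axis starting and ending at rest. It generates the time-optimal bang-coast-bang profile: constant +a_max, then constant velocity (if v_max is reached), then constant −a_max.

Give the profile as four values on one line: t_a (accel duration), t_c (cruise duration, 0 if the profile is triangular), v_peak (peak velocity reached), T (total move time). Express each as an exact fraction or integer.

t_a=5 t_c=0 v_peak=70 T=10

v_max²/a_max = 74²/14 = 2738/7
350 < 2738/7 → triangular
v_peak = √(350·14) = √4900 = 70
t_a = 70/14 = 5; t_c = 0
T = 2·5 = 10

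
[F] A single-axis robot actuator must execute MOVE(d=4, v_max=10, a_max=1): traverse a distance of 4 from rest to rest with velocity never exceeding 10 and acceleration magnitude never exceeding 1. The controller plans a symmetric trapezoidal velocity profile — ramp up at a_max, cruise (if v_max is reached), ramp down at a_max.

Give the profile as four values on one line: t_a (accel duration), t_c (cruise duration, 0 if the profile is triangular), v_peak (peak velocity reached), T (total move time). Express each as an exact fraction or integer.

vₘ²/aₘ = 10²/1 = 100
4 < 100 → triangular
v_peak = √(4·1) = √4 = 2
t_a = 2/1 = 2; t_c = 0
T = 2·2 = 4

t_a=2 t_c=0 v_peak=2 T=4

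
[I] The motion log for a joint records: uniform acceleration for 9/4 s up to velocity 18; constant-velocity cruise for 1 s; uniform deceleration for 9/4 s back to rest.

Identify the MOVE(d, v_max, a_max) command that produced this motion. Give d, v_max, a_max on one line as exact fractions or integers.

a_max = 18/(9/4) = 8
d_a = ½·18·9/4 = 81/4; d_c = 18·1 = 18
d = 2·81/4 + 18 = 117/2
t_c = 1 > 0 → v_max = v_peak = 18

d=117/2 v_max=18 a_max=8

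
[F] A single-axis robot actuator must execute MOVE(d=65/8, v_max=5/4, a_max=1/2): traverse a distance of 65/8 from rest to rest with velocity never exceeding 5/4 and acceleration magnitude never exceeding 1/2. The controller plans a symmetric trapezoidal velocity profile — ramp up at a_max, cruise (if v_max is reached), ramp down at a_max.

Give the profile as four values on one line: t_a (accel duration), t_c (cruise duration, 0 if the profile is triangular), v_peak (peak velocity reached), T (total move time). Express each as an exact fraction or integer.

v_max²/a_max = (5/4)²/(1/2) = 25/8
65/8 ≥ 25/8 ⇒ cruise phase
t_a = (5/4)/(1/2) = 5/2; v_peak = 5/4
d_cruise = 65/8 − 25/8 = 5; t_c = 5/(5/4) = 4
T = 2·5/2 + 4 = 9

t_a=5/2 t_c=4 v_peak=5/4 T=9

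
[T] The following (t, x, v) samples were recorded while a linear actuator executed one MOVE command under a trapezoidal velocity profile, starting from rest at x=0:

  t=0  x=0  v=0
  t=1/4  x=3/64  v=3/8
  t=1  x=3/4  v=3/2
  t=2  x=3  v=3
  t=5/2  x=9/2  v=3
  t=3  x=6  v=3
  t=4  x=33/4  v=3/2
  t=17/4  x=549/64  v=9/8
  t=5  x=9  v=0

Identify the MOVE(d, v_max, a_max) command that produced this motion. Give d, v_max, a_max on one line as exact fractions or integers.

final state: t=5, x=9, v=0 → d = 9
a_max = (3/8−0)/(1/4−0) = 3/2
max v = 3 over t∈[2,3] → v_max = 3
check: 3·(2+1) = 9 ✓

d=9 v_max=3 a_max=3/2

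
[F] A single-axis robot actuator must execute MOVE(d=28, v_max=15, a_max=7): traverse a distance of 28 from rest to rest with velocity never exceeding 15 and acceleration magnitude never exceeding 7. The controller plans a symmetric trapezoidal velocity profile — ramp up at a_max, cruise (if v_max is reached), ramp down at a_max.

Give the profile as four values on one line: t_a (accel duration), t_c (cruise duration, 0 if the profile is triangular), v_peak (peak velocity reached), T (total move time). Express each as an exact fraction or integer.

t_a=2 t_c=0 v_peak=14 T=4

(v_max)²/a_max = 15²/7 = 225/7
28 < 225/7 so t_c = 0
v_peak = √(28·7) = √196 = 14
t_a = 14/7 = 2; t_c = 0
T = 2·2 = 4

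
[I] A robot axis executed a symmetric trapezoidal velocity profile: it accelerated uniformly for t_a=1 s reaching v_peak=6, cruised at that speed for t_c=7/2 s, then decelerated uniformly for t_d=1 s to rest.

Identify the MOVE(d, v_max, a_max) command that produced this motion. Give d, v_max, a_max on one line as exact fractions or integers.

d=27 v_max=6 a_max=6

a_max = 6/1 = 6
d_a = ½·6·1 = 3; d_c = 6·7/2 = 21
d = 2·3 + 21 = 27
t_c = 7/2 > 0 → v_max = v_peak = 6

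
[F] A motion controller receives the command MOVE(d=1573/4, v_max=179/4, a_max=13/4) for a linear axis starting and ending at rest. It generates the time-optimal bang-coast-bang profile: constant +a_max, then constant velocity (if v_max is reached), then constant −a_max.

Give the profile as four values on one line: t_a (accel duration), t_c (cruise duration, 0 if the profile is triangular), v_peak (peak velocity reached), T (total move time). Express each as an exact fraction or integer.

v_max²/a_max = (179/4)²/(13/4) = 32041/52
1573/4 < 32041/52 → triangular
v_peak = √(1573/4·13/4) = √(20449/16) = 143/4
t_a = (143/4)/(13/4) = 11; t_c = 0
T = 2·11 = 22

t_a=11 t_c=0 v_peak=143/4 T=22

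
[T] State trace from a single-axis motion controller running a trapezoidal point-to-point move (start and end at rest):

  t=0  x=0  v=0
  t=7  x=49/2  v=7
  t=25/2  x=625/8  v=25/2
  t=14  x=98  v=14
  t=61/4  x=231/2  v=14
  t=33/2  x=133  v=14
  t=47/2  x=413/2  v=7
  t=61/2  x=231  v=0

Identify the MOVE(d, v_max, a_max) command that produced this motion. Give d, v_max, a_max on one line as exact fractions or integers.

d=231 v_max=14 a_max=1

final state: t=61/2, x=231, v=0 → d = 231
a_max = (7−0)/(7−0) = 1
max v = 14 over t∈[14,33/2] → v_max = 14
check: 14·(14+5/2) = 231 ✓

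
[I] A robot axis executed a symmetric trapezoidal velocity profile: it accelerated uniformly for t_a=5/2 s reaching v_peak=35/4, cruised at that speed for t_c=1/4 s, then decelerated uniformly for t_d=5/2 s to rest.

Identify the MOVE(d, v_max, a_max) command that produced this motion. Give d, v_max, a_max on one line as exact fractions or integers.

a_max = (35/4)/(5/2) = 7/2
d_a = ½·35/4·5/2 = 175/16; d_c = 35/4·1/4 = 35/16
d = 2·175/16 + 35/16 = 385/16
t_c = 1/4 > 0 ⇒ limit active, v_max = 35/4

d=385/16 v_max=35/4 a_max=7/2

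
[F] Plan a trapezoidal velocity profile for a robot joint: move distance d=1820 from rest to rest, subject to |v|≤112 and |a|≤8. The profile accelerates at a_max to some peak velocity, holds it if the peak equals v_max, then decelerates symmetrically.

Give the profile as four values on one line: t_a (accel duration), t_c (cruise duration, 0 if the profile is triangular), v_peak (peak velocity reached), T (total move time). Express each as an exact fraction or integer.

vₘ²/aₘ = 112²/8 = 1568
1820 ≥ 1568 → trapezoidal
t_a = 112/8 = 14; v_peak = 112
d_cruise = 1820 − 1568 = 252; t_c = 252/112 = 9/4
T = 2·14 + 9/4 = 121/4

t_a=14 t_c=9/4 v_peak=112 T=121/4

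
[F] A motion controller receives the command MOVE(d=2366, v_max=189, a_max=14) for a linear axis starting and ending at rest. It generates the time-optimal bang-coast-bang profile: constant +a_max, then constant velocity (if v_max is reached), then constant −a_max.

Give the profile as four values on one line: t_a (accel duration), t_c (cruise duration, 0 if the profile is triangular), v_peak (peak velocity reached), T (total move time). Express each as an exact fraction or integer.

t_a=13 t_c=0 v_peak=182 T=26

v_max²/a_max = 189²/14 = 5103/2
2366 < 5103/2 so t_c = 0
v_peak = √(2366·14) = √33124 = 182
t_a = 182/14 = 13; t_c = 0
T = 2·13 = 26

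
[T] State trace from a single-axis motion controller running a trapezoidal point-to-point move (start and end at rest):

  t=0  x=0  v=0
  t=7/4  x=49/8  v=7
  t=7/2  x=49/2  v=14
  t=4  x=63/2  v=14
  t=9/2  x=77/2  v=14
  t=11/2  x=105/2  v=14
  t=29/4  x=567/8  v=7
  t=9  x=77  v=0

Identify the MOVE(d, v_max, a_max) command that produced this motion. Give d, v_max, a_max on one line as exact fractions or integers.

d=77 v_max=14 a_max=4

final state: t=9, x=77, v=0 → d = 77
a_max = (7−0)/(7/4−0) = 4
max v = 14 over t∈[7/2,11/2] → v_max = 14
check: 14·(7/2+2) = 77 ✓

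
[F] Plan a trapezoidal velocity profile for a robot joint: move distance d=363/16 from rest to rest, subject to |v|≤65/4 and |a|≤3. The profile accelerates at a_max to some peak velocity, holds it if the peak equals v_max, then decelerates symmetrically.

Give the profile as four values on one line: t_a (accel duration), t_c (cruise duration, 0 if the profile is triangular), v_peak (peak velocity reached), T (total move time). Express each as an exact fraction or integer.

t_a=11/4 t_c=0 v_peak=33/4 T=11/2

v_max²/a_max = (65/4)²/3 = 4225/48
363/16 < 4225/48 → triangular
v_peak = √(363/16·3) = √(1089/16) = 33/4
t_a = (33/4)/3 = 11/4; t_c = 0
T = 2·11/4 = 11/2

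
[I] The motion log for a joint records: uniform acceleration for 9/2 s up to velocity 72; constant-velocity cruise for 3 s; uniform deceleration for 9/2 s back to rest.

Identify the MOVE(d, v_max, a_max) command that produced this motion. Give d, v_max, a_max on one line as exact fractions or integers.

a_max = 72/(9/2) = 16
d_a = ½·72·9/2 = 162; d_c = 72·3 = 216
d = 2·162 + 216 = 540
t_c = 3 > 0 so v_max = 72

d=540 v_max=72 a_max=16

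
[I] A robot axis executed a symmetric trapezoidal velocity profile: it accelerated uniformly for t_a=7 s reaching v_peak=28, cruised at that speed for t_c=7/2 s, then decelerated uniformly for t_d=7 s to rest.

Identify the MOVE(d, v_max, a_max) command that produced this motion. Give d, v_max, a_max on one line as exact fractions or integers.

d=294 v_max=28 a_max=4

a_max = 28/7 = 4
d_a = ½·28·7 = 98; d_c = 28·7/2 = 98
d = 2·98 + 98 = 294
t_c = 7/2 > 0 → v_max = v_peak = 28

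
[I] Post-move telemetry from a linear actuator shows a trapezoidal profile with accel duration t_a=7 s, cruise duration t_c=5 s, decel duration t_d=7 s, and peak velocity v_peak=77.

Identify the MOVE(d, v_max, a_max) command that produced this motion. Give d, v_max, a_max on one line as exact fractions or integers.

d=924 v_max=77 a_max=11

a_max = 77/7 = 11
d_a = ½·77·7 = 539/2; d_c = 77·5 = 385
d = 2·539/2 + 385 = 924
t_c = 5 > 0 so v_max = 77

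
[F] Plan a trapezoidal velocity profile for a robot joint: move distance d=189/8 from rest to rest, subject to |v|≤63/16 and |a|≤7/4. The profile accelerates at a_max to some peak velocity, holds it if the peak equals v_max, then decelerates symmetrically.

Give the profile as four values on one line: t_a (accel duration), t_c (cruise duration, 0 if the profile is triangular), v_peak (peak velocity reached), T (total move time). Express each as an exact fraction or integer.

t_a=9/4 t_c=15/4 v_peak=63/16 T=33/4

vₘ²/aₘ = (63/16)²/(7/4) = 567/64
189/8 ≥ 567/64 ⇒ cruise phase
t_a = (63/16)/(7/4) = 9/4; v_peak = 63/16
d_cruise = 189/8 − 567/64 = 945/64; t_c = (945/64)/(63/16) = 15/4
T = 2·9/4 + 15/4 = 33/4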